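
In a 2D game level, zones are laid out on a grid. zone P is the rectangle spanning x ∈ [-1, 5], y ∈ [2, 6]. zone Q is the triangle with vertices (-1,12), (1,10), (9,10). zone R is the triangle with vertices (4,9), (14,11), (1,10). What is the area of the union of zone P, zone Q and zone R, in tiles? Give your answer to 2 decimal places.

By inclusion–exclusion:
Individual areas: |zone P| = 24, |zone Q| = 8, |zone R| = 8.
|zone P∩zone Q| = 0.
|zone P∩zone R| = 0.
|zone Q∩zone R| = 1.7778.
|zone P∩zone Q∩zone R| = 0.
|zone P ∪ zone Q ∪ zone R| = 40 − 1.7778 + 0 = 38.22.

38.22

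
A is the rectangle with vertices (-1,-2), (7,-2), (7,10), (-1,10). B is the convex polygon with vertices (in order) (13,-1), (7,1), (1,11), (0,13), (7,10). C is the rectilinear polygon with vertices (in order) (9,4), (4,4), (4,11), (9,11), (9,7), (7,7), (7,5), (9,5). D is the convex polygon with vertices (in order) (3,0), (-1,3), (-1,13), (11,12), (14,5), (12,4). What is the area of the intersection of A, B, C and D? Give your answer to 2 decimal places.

16.80

The intersection is the polygon with vertices (4,10), (7,10), (7,7), (7,5), (7,4), (5.2,4), (4,6).
By the shoelace formula its area is 16.80.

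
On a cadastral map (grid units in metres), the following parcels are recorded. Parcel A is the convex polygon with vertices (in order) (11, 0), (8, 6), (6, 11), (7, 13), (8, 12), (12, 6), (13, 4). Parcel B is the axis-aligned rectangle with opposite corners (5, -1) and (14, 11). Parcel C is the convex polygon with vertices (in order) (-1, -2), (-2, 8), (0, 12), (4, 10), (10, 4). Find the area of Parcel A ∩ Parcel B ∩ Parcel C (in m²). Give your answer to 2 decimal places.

1.21

The intersection is the polygon with vertices (8,6), (10,4), (9.214,3.571).
By the shoelace formula its area is 1.21.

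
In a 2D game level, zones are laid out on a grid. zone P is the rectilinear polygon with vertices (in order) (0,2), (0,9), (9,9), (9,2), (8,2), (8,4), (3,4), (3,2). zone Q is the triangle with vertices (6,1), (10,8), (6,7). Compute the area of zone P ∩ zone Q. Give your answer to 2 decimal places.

The intersection is the polygon with vertices (9,6.25), (7.714,4), (6,4), (6,7), (9,7.75).
By the shoelace formula its area is 8.68.

8.68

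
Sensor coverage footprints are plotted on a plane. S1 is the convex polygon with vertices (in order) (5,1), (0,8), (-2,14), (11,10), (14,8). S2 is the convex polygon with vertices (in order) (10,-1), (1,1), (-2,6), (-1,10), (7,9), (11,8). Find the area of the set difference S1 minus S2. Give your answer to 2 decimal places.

40.16

|S1| = 98, |S1∩S2| = 57.8428.
|S1 ∖ S2| = |S1| − |S1∩S2| = 98 − 57.8428 = 40.16.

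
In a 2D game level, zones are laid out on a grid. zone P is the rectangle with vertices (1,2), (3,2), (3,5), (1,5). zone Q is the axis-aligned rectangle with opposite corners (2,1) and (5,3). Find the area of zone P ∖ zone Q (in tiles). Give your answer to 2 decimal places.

5.00

|zone P∩zone Q|: x∈[2,3], y∈[2,3] → 1·1 = 1.
|zone P| = 6.
|zone P ∖ zone Q| = |zone P| − |zone P∩zone Q| = 6 − 1 = 5.00.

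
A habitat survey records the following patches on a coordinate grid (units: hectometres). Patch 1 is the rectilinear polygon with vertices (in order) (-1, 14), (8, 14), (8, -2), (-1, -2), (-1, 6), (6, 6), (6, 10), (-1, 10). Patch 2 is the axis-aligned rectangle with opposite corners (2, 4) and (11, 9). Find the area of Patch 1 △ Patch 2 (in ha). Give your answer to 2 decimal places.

125.00

|Patch 1| = 116, |Patch 2| = 45, |Patch 1∩Patch 2| = 18.
|Patch 1 △ Patch 2| = |Patch 1| + |Patch 2| − 2·|Patch 1∩Patch 2| = 116 + 45 − 36 = 125.00.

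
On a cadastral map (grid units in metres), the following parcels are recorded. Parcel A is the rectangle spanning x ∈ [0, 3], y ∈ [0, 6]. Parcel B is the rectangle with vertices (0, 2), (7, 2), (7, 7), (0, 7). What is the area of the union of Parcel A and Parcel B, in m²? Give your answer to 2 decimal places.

By inclusion–exclusion:
Individual areas: |Parcel A| = 18, |Parcel B| = 35.
|Parcel A∩Parcel B|: x∈[0,3], y∈[2,6] → 3·4 = 12.
|Parcel A ∪ Parcel B| = 53 − 12 = 41.00.

41.00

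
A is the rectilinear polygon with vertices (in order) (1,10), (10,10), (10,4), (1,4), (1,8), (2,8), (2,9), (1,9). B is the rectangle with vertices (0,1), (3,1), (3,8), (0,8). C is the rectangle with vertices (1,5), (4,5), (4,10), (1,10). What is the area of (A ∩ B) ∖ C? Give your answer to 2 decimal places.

2.00

|A ∩ B| = 8.
|(A ∩ B) ∩ C| = 6.
|(A ∩ B) ∖ C| = 8 − 6 = 2.00.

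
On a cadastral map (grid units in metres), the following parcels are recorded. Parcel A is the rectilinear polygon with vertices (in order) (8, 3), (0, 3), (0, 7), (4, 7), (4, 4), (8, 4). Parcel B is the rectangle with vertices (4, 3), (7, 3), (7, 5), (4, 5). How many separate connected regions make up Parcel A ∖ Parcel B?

Parcel A ∖ Parcel B splits into 2 disjoint pieces (area 1, area 16).

2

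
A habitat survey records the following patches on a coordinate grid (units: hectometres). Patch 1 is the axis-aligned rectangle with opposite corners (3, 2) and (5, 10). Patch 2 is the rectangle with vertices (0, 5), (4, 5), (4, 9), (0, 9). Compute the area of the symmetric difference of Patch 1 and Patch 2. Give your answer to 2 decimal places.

24.00

|Patch 1∩Patch 2|: x∈[3,4], y∈[5,9] → 1·4 = 4.
|Patch 1 △ Patch 2| = |Patch 1| + |Patch 2| − 2·|Patch 1∩Patch 2| = 16 + 16 − 8 = 24.00.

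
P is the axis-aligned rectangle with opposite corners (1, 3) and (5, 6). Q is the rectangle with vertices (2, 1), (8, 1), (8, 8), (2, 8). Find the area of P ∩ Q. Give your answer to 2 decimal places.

|P∩Q|: x∈[2,5], y∈[3,6] → 3·3 = 9.

9.00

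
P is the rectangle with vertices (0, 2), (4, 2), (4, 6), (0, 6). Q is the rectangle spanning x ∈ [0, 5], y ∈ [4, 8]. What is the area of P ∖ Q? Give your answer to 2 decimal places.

8.00

|P∩Q|: x∈[0,4], y∈[4,6] → 4·2 = 8.
|P| = 16.
|P ∖ Q| = |P| − |P∩Q| = 16 − 8 = 8.00.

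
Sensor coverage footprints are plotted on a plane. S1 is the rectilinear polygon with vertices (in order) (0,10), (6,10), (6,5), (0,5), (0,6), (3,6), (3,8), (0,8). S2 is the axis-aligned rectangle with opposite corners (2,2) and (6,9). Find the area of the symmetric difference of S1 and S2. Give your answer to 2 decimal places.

|S1| = 24, |S2| = 28, |S1∩S2| = 14.
|S1 △ S2| = |S1| + |S2| − 2·|S1∩S2| = 24 + 28 − 28 = 24.00.

24.00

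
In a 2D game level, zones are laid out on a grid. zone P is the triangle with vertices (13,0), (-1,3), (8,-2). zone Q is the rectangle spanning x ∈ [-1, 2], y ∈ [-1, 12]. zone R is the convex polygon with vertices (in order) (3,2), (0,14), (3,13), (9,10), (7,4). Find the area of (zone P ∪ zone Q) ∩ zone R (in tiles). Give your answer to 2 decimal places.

4.52

|zone P ∪ zone Q| = 58.9643.
|(zone P ∪ zone Q) ∩ zone R| = 4.52.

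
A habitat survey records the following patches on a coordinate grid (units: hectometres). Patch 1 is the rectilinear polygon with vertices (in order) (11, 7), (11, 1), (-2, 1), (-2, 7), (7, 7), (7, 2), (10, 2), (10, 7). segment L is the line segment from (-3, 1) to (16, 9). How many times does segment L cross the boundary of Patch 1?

The segment meets the boundary at (11,6.895), (10,6.474), (7,5.211), (-2,1.421).

4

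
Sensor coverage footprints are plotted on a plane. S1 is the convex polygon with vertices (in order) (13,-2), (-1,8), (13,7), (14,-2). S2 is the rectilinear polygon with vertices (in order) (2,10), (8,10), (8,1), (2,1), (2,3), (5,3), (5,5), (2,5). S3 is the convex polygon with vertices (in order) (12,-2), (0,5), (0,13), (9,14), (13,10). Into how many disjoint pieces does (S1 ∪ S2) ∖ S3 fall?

(S1 ∪ S2) ∖ S3 splits into 3 disjoint pieces (area 6.2857, area 0.3214, area 9.7901).

3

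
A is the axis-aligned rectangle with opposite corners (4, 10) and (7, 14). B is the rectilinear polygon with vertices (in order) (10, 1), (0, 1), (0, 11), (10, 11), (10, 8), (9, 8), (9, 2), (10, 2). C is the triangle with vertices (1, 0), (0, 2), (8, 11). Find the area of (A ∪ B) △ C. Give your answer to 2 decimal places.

91.64

|A ∪ B| = 103.
|(A ∪ B) ∩ C| = 11.9318.
|(A ∪ B) △ C| = 103 + 12.5 − 23.8636 = 91.64.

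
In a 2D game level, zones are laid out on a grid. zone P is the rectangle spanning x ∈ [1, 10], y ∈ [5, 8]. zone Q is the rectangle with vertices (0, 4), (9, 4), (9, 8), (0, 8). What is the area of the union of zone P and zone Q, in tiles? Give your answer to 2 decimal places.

By inclusion–exclusion:
Individual areas: |zone P| = 27, |zone Q| = 36.
|zone P∩zone Q|: x∈[1,9], y∈[5,8] → 8·3 = 24.
|zone P ∪ zone Q| = 63 − 24 = 39.00.

39.00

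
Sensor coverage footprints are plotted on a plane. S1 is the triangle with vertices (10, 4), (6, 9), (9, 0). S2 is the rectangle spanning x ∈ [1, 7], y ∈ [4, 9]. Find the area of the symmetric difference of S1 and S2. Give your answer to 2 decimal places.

|S1| = 10.5, |S2| = 30, |S1∩S2| = 0.875.
|S1 △ S2| = |S1| + |S2| − 2·|S1∩S2| = 10.5 + 30 − 1.75 = 38.75.

38.75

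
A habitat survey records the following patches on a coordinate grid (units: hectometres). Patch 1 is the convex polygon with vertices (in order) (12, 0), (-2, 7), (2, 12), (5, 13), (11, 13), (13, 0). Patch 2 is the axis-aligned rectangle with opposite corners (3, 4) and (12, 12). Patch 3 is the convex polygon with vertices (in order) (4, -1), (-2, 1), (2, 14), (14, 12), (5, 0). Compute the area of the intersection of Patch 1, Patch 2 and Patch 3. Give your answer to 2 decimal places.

The intersection is the polygon with vertices (3,12), (11.154,12), (11.638,8.851), (8,4), (4,4), (3,4.5).
By the shoelace formula its area is 59.27.

59.27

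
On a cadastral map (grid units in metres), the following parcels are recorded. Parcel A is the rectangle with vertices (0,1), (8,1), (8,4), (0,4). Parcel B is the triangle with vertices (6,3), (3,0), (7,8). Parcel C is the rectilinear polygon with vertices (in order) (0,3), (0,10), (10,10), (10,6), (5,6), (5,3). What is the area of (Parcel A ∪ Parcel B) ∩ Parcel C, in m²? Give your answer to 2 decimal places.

|Parcel A ∪ Parcel B| = 26.65.
|(Parcel A ∪ Parcel B) ∩ Parcel C| = 5.60.

5.60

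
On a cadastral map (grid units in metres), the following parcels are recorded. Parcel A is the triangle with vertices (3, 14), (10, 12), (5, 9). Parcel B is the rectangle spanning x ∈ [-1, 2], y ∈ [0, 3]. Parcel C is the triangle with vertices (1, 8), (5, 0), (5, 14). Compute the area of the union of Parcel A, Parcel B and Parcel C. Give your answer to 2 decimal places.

By inclusion–exclusion:
Individual areas: |Parcel A| = 15.5, |Parcel B| = 9, |Parcel C| = 28.
|Parcel A∩Parcel B| = 0.
|Parcel A∩Parcel C| = 3.0336.
|Parcel B∩Parcel C| = 0.
|Parcel A∩Parcel B∩Parcel C| = 0.
|Parcel A ∪ Parcel B ∪ Parcel C| = 52.5 − 3.0336 + 0 = 49.47.

49.47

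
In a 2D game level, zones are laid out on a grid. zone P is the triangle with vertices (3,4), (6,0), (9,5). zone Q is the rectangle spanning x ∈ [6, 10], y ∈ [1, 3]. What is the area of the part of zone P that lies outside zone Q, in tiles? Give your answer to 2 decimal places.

|zone P| = 13.5, |zone P∩zone Q| = 2.4.
|zone P ∖ zone Q| = |zone P| − |zone P∩zone Q| = 13.5 − 2.4 = 11.10.

11.10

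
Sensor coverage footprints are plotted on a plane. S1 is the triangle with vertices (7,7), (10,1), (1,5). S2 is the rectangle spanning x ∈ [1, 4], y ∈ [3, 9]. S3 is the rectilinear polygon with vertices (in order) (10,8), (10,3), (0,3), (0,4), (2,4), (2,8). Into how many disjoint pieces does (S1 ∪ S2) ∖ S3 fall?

2

(S1 ∪ S2) ∖ S3 splits into 2 disjoint pieces (area 3.5, area 7).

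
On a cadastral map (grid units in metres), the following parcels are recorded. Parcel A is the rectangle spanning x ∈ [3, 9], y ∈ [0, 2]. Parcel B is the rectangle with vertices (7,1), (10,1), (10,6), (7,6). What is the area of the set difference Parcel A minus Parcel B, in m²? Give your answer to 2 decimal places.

|Parcel A∩Parcel B|: x∈[7,9], y∈[1,2] → 2·1 = 2.
|Parcel A| = 12.
|Parcel A ∖ Parcel B| = |Parcel A| − |Parcel A∩Parcel B| = 12 − 2 = 10.00.

10.00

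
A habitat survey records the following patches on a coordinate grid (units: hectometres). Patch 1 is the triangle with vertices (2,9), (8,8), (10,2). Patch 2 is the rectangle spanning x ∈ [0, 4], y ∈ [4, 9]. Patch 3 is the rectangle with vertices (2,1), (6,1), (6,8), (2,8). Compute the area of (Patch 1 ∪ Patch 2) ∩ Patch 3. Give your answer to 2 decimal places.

11.25

The region (Patch 1 ∪ Patch 2) ∩ Patch 3 is the polygon with vertices (4,7.25), (4,4), (2,4), (2,8), (6,8), (6,5.5).
By the shoelace formula its area is 11.25.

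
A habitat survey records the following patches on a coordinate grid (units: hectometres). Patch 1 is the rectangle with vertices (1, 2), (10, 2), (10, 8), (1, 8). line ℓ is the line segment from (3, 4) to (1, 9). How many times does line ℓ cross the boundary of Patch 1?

1

The segment meets the boundary at (1.4,8).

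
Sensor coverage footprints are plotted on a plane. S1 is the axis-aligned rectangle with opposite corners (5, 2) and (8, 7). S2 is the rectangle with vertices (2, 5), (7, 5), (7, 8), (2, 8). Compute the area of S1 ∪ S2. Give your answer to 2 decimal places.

By inclusion–exclusion:
Individual areas: |S1| = 15, |S2| = 15.
|S1∩S2|: x∈[5,7], y∈[5,7] → 2·2 = 4.
|S1 ∪ S2| = 30 − 4 = 26.00.

26.00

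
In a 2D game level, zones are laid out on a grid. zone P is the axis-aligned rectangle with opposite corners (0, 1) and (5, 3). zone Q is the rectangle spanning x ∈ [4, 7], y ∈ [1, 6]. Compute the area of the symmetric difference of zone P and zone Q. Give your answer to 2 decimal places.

|zone P∩zone Q|: x∈[4,5], y∈[1,3] → 1·2 = 2.
|zone P △ zone Q| = |zone P| + |zone Q| − 2·|zone P∩zone Q| = 10 + 15 − 4 = 21.00.

21.00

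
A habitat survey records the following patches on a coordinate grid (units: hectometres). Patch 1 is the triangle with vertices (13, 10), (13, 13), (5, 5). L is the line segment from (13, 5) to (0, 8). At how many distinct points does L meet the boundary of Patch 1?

2

The segment meets the boundary at (6.5,6.5), (7.157,6.348).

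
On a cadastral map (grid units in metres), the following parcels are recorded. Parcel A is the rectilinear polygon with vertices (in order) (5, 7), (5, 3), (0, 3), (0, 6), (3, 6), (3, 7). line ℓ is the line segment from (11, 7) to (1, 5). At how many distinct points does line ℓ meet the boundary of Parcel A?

1

The segment meets the boundary at (5,5.8).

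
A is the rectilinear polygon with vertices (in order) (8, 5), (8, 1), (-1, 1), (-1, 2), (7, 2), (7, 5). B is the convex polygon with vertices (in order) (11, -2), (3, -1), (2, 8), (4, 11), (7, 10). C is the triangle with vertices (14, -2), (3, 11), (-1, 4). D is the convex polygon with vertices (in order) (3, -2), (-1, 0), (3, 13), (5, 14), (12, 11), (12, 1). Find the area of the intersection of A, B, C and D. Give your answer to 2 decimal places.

5.75

The intersection is the polygon with vertices (4,2), (7,2), (7,5), (8,5), (8,1), (6.5,1).
By the shoelace formula its area is 5.75.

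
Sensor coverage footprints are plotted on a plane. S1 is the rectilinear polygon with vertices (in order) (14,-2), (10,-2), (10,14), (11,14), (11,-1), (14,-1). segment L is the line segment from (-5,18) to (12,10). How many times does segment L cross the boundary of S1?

The segment meets the boundary at (10,10.941), (11,10.471).

2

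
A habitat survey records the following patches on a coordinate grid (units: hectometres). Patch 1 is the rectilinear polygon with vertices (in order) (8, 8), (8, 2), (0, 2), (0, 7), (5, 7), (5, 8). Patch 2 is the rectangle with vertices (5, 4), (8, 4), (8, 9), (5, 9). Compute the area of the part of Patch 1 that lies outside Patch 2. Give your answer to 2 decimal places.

|Patch 1| = 43, |Patch 1∩Patch 2| = 12.
|Patch 1 ∖ Patch 2| = |Patch 1| − |Patch 1∩Patch 2| = 43 − 12 = 31.00.

31.00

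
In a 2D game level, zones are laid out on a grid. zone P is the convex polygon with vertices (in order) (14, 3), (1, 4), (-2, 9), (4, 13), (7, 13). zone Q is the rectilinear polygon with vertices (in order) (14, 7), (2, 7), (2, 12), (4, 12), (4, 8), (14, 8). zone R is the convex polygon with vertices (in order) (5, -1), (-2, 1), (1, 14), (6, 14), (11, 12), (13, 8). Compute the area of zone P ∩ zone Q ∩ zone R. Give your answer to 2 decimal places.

The intersection is the polygon with vertices (4,12), (4,8), (10.5,8), (11.2,7), (2,7), (2,11.667), (2.5,12).
By the shoelace formula its area is 16.77.

16.77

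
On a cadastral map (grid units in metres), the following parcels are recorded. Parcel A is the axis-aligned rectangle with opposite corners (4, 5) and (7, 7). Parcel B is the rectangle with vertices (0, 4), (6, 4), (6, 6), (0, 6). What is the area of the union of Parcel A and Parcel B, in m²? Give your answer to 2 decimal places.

By inclusion–exclusion:
Individual areas: |Parcel A| = 6, |Parcel B| = 12.
|Parcel A∩Parcel B|: x∈[4,6], y∈[5,6] → 2·1 = 2.
|Parcel A ∪ Parcel B| = 18 − 2 = 16.00.

16.00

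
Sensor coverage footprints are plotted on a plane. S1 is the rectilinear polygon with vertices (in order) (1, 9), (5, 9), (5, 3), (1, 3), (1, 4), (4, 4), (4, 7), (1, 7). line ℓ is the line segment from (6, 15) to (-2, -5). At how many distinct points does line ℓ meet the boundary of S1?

4

The segment meets the boundary at (1.6,4), (2.8,7), (3.6,9), (1.2,3).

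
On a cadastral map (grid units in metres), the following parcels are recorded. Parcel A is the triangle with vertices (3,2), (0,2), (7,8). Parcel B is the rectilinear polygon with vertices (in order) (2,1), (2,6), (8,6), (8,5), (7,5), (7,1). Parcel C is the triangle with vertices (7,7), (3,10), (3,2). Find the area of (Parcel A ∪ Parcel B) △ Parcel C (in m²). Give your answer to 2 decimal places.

30.09

|Parcel A ∪ Parcel B| = 28.7143.
|(Parcel A ∪ Parcel B) ∩ Parcel C| = 7.3111.
|(Parcel A ∪ Parcel B) △ Parcel C| = 28.7143 + 16 − 14.6222 = 30.09.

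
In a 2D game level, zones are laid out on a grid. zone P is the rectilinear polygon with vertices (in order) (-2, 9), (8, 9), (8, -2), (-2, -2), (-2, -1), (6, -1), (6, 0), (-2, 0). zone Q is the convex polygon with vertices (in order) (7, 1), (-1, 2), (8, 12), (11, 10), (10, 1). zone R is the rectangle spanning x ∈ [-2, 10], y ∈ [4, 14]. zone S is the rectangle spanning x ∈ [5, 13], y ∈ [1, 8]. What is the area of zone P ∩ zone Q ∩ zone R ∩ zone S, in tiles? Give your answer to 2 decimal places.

The intersection is the polygon with vertices (5,4), (5,8), (8,8), (8,4).
By the shoelace formula its area is 12.00.

12.00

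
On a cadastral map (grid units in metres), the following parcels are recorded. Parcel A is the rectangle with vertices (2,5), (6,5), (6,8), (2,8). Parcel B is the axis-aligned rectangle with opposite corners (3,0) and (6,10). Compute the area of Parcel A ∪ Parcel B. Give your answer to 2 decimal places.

By inclusion–exclusion:
Individual areas: |Parcel A| = 12, |Parcel B| = 30.
|Parcel A∩Parcel B|: x∈[3,6], y∈[5,8] → 3·3 = 9.
|Parcel A ∪ Parcel B| = 42 − 9 = 33.00.

33.00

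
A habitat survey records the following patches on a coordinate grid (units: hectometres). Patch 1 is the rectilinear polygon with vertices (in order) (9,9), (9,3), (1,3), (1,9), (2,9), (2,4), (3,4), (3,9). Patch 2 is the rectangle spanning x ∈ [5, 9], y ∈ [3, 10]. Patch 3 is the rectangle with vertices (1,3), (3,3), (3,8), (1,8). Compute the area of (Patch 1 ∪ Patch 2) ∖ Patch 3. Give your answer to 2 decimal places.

41.00

|Patch 1 ∪ Patch 2| = 47.
|(Patch 1 ∪ Patch 2) ∩ Patch 3| = 6.
|(Patch 1 ∪ Patch 2) ∖ Patch 3| = 47 − 6 = 41.00.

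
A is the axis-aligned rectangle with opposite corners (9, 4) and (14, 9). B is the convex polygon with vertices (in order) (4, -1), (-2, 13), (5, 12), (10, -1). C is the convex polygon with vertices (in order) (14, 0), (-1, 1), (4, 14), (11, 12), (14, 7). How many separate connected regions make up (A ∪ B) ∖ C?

(A ∪ B) ∖ C splits into 3 disjoint pieces (area 1.2, area 17.2532, area 9.0961).

3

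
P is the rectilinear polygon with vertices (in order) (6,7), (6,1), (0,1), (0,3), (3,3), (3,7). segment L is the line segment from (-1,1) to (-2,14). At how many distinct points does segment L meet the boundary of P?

The segment lies entirely outside P and never meets its boundary.

0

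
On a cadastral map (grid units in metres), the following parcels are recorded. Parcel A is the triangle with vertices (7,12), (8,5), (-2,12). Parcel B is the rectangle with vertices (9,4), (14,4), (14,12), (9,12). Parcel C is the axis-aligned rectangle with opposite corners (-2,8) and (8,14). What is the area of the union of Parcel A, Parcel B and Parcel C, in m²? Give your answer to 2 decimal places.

By inclusion–exclusion:
Individual areas: |Parcel A| = 31.5, |Parcel B| = 40, |Parcel C| = 60.
|Parcel A∩Parcel B| = 0.
|Parcel A∩Parcel C| = 25.7143.
|Parcel B∩Parcel C| = 0 (no overlap).
|Parcel A∩Parcel B∩Parcel C| = 0.
|Parcel A ∪ Parcel B ∪ Parcel C| = 131.5 − 25.7143 + 0 = 105.79.

105.79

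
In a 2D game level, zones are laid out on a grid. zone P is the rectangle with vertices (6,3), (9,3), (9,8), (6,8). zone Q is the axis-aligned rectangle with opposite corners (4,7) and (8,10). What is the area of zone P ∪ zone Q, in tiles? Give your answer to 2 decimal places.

25.00

By inclusion–exclusion:
Individual areas: |zone P| = 15, |zone Q| = 12.
|zone P∩zone Q|: x∈[6,8], y∈[7,8] → 2·1 = 2.
|zone P ∪ zone Q| = 27 − 2 = 25.00.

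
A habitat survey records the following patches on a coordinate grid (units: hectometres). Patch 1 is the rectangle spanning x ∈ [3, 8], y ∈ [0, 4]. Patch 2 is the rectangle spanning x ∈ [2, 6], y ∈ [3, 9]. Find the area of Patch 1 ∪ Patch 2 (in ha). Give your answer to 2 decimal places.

41.00

By inclusion–exclusion:
Individual areas: |Patch 1| = 20, |Patch 2| = 24.
|Patch 1∩Patch 2|: x∈[3,6], y∈[3,4] → 3·1 = 3.
|Patch 1 ∪ Patch 2| = 44 − 3 = 41.00.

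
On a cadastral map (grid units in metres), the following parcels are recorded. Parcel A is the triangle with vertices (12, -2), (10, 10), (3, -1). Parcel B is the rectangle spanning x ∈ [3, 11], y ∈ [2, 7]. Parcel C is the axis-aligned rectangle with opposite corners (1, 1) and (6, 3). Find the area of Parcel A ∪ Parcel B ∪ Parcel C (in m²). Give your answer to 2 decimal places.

76.84

By inclusion–exclusion:
Individual areas: |Parcel A| = 53, |Parcel B| = 40, |Parcel C| = 10.
|Parcel A∩Parcel B| = 21.75.
|Parcel A∩Parcel C| = 2.1818.
|Parcel B∩Parcel C|: x∈[3,6], y∈[2,3] → 3·1 = 3.
|Parcel A∩Parcel B∩Parcel C| = 0.7727.
|Parcel A ∪ Parcel B ∪ Parcel C| = 103 − 26.9318 + 0.7727 = 76.84.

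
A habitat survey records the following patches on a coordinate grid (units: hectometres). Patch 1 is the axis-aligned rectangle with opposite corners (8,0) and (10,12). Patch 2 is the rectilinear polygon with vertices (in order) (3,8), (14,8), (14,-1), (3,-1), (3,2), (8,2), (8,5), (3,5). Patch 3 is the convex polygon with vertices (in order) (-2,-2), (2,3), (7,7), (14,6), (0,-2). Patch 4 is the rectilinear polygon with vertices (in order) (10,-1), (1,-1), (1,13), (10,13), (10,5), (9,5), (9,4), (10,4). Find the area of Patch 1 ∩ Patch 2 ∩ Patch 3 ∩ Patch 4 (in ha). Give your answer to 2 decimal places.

6.14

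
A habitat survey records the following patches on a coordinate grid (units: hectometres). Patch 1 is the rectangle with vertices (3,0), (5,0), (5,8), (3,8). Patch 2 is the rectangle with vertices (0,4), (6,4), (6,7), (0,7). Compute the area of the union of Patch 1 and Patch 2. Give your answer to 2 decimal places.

By inclusion–exclusion:
Individual areas: |Patch 1| = 16, |Patch 2| = 18.
|Patch 1∩Patch 2|: x∈[3,5], y∈[4,7] → 2·3 = 6.
|Patch 1 ∪ Patch 2| = 34 − 6 = 28.00.

28.00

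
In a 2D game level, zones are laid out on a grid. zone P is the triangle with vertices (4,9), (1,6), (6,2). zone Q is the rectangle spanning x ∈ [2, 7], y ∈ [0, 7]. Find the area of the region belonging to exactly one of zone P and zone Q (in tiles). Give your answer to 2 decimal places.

|zone P| = 13.5, |zone Q| = 35, |zone P∩zone Q| = 10.0286.
|zone P △ zone Q| = |zone P| + |zone Q| − 2·|zone P∩zone Q| = 13.5 + 35 − 20.0571 = 28.44.

28.44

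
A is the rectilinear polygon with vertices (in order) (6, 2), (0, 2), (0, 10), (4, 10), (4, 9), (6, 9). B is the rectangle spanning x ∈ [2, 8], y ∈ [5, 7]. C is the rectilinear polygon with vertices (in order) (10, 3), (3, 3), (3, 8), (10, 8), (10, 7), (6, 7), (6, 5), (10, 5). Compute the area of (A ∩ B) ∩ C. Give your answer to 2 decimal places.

The region (A ∩ B) ∩ C is the polygon with vertices (3,5), (3,7), (6,7), (6,5).
By the shoelace formula its area is 6.00.

6.00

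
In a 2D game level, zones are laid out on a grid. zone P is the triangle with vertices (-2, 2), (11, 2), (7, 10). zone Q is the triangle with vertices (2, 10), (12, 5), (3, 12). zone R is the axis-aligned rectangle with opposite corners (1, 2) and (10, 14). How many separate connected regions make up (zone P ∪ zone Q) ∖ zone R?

3

(zone P ∪ zone Q) ∖ zone R splits into 3 disjoint pieces (area 1, area 4, area 0.5556).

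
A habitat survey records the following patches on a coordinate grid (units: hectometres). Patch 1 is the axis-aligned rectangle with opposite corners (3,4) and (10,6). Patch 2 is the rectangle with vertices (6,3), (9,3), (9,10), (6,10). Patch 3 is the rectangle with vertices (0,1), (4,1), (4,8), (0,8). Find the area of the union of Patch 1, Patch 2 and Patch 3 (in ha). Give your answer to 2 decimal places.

By inclusion–exclusion:
Individual areas: |Patch 1| = 14, |Patch 2| = 21, |Patch 3| = 28.
|Patch 1∩Patch 2|: x∈[6,9], y∈[4,6] → 3·2 = 6.
|Patch 1∩Patch 3|: x∈[3,4], y∈[4,6] → 1·2 = 2.
|Patch 2∩Patch 3| = 0 (no overlap).
|Patch 1∩Patch 2∩Patch 3| = 0.
|Patch 1 ∪ Patch 2 ∪ Patch 3| = 63 − 8 + 0 = 55.00.

55.00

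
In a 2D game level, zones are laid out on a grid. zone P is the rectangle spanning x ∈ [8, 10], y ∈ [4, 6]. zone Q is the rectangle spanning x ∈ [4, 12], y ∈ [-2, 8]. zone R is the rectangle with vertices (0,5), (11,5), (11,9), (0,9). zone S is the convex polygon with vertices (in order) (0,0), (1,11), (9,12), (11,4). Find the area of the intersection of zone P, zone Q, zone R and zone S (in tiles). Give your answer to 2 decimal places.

The intersection is the polygon with vertices (10,6), (10,5), (8,5), (8,6).
By the shoelace formula its area is 2.00.

2.00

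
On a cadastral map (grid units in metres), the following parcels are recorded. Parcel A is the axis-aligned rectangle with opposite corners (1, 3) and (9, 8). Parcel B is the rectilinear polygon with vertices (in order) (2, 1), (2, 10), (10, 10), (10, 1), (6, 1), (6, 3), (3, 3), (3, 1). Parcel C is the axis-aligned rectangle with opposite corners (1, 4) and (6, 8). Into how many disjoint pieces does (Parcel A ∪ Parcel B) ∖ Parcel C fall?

(Parcel A ∪ Parcel B) ∖ Parcel C is a single connected region.

1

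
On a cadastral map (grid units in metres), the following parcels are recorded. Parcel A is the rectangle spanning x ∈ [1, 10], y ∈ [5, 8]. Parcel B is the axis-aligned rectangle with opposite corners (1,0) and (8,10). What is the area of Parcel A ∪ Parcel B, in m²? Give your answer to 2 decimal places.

By inclusion–exclusion:
Individual areas: |Parcel A| = 27, |Parcel B| = 70.
|Parcel A∩Parcel B|: x∈[1,8], y∈[5,8] → 7·3 = 21.
|Parcel A ∪ Parcel B| = 97 − 21 = 76.00.

76.00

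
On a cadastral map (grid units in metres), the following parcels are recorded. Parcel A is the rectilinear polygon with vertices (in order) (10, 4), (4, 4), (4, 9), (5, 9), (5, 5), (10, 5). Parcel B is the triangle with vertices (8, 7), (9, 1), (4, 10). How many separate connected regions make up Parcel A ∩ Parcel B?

2

Parcel A ∩ Parcel B splits into 2 disjoint pieces (area 1.3611, area 0.1778).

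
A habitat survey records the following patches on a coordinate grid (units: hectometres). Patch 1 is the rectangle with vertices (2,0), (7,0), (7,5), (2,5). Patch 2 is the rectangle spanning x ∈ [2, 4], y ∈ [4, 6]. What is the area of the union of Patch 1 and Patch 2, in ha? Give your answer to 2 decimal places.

27.00

By inclusion–exclusion:
Individual areas: |Patch 1| = 25, |Patch 2| = 4.
|Patch 1∩Patch 2|: x∈[2,4], y∈[4,5] → 2·1 = 2.
|Patch 1 ∪ Patch 2| = 29 − 2 = 27.00.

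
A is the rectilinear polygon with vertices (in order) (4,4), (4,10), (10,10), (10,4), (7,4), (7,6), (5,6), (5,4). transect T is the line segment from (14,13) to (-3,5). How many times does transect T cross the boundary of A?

2

The segment meets the boundary at (4,8.294), (7.625,10).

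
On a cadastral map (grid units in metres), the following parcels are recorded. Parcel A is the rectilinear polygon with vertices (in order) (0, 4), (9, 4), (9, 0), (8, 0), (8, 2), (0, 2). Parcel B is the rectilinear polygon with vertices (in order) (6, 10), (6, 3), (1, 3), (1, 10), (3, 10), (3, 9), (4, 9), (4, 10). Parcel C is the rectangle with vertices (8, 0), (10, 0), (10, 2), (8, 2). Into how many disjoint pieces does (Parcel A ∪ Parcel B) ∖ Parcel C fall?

(Parcel A ∪ Parcel B) ∖ Parcel C is a single connected region.

1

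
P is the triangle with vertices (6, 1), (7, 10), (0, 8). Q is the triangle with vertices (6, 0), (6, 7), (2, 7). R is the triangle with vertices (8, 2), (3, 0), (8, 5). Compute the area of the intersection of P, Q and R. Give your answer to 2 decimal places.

The intersection is the polygon with vertices (6,1.2), (5.872,1.149), (5.077,2.077), (6,3).
By the shoelace formula its area is 0.91.

0.91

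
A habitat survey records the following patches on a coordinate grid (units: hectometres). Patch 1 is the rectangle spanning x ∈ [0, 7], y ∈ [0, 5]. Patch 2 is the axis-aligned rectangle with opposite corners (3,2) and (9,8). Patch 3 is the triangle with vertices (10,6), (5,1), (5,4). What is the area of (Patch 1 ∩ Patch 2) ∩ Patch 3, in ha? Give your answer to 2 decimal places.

4.30

The region (Patch 1 ∩ Patch 2) ∩ Patch 3 is the polygon with vertices (7,3), (6,2), (5,2), (5,4), (7,4.8).
By the shoelace formula its area is 4.30.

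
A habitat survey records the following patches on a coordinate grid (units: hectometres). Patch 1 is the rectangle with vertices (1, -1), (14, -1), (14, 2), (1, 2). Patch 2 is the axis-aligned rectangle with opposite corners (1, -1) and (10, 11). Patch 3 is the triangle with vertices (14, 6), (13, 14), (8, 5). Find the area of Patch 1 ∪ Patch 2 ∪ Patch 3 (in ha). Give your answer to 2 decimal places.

By inclusion–exclusion:
Individual areas: |Patch 1| = 39, |Patch 2| = 108, |Patch 3| = 24.5.
|Patch 1∩Patch 2|: x∈[1,10], y∈[-1,2] → 9·3 = 27.
|Patch 1∩Patch 3| = 0.
|Patch 2∩Patch 3| = 3.2667.
|Patch 1∩Patch 2∩Patch 3| = 0.
|Patch 1 ∪ Patch 2 ∪ Patch 3| = 171.5 − 30.2667 + 0 = 141.23.

141.23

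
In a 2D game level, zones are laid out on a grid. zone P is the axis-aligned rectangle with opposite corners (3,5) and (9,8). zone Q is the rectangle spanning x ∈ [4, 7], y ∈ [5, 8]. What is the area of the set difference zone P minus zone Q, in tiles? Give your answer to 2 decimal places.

|zone P∩zone Q|: x∈[4,7], y∈[5,8] → 3·3 = 9.
|zone P| = 18.
|zone P ∖ zone Q| = |zone P| − |zone P∩zone Q| = 18 − 9 = 9.00.

9.00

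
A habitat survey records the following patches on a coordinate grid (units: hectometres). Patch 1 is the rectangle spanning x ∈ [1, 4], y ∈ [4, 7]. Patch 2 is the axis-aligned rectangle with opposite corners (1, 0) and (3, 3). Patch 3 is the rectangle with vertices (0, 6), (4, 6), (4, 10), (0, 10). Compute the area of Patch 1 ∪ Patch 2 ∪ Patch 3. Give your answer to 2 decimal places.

28.00

By inclusion–exclusion:
Individual areas: |Patch 1| = 9, |Patch 2| = 6, |Patch 3| = 16.
|Patch 1∩Patch 2| = 0 (no overlap).
|Patch 1∩Patch 3|: x∈[1,4], y∈[6,7] → 3·1 = 3.
|Patch 2∩Patch 3| = 0 (no overlap).
|Patch 1∩Patch 2∩Patch 3| = 0.
|Patch 1 ∪ Patch 2 ∪ Patch 3| = 31 − 3 + 0 = 28.00.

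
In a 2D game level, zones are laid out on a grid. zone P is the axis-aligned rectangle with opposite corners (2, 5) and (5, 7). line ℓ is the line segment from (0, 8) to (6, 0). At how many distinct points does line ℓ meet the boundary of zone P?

The segment meets the boundary at (2.25,5), (2,5.333).

2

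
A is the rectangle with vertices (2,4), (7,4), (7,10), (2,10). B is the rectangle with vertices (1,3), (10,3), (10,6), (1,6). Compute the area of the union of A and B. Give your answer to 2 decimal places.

By inclusion–exclusion:
Individual areas: |A| = 30, |B| = 27.
|A∩B|: x∈[2,7], y∈[4,6] → 5·2 = 10.
|A ∪ B| = 57 − 10 = 47.00.

47.00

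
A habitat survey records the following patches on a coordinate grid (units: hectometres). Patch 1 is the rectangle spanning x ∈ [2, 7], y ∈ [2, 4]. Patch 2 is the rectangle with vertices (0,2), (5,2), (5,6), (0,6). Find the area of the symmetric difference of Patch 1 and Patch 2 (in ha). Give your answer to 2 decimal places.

18.00

|Patch 1∩Patch 2|: x∈[2,5], y∈[2,4] → 3·2 = 6.
|Patch 1 △ Patch 2| = |Patch 1| + |Patch 2| − 2·|Patch 1∩Patch 2| = 10 + 20 − 12 = 18.00.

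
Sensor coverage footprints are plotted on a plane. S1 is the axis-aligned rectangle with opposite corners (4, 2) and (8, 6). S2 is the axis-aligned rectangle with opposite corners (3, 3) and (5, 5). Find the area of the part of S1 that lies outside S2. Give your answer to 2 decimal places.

|S1∩S2|: x∈[4,5], y∈[3,5] → 1·2 = 2.
|S1| = 16.
|S1 ∖ S2| = |S1| − |S1∩S2| = 16 − 2 = 14.00.

14.00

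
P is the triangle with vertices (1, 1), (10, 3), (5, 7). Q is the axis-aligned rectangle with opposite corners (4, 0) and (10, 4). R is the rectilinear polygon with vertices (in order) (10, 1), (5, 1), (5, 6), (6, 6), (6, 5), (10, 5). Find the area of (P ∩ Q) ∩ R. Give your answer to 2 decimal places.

The region (P ∩ Q) ∩ R is the polygon with vertices (8.75,4), (10,3), (5,1.889), (5,4).
By the shoelace formula its area is 7.15.

7.15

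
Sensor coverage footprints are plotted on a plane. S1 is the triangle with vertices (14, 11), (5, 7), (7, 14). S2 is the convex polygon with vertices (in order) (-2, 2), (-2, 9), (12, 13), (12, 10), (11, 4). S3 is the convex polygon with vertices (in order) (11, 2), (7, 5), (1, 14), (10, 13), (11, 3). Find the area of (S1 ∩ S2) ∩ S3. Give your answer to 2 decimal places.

16.04

The region (S1 ∩ S2) ∩ S3 is the polygon with vertices (6.244,11.356), (10.056,12.444), (10.362,9.383), (5.514,7.229), (5.2,7.7).
By the shoelace formula its area is 16.04.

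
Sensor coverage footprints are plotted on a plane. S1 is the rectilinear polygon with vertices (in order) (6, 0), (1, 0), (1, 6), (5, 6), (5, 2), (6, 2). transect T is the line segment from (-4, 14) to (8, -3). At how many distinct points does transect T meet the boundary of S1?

The segment meets the boundary at (5.882,0), (1.647,6).

2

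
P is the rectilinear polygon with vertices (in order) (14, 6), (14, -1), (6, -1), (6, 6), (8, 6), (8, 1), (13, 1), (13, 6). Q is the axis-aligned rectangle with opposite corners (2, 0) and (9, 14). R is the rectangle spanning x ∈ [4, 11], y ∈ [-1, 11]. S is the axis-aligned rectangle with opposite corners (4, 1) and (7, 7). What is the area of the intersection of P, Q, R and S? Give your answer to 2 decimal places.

5.00

The intersection is the polygon with vertices (6,6), (7,6), (7,1), (6,1).
By the shoelace formula its area is 5.00.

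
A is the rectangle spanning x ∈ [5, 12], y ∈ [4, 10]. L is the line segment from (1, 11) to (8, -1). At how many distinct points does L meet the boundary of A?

The segment meets the boundary at (5.083,4), (5,4.143).

2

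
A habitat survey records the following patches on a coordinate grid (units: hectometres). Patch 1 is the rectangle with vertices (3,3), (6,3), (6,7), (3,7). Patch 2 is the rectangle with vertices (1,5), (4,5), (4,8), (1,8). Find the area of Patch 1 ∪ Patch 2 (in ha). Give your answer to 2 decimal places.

By inclusion–exclusion:
Individual areas: |Patch 1| = 12, |Patch 2| = 9.
|Patch 1∩Patch 2|: x∈[3,4], y∈[5,7] → 1·2 = 2.
|Patch 1 ∪ Patch 2| = 21 − 2 = 19.00.

19.00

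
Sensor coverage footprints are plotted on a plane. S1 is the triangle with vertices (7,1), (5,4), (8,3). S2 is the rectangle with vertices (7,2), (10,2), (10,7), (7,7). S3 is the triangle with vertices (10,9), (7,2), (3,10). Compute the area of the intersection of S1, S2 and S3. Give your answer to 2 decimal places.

The intersection is the polygon with vertices (7,3.333), (7.5,3.167), (7,2).
By the shoelace formula its area is 0.33.

0.33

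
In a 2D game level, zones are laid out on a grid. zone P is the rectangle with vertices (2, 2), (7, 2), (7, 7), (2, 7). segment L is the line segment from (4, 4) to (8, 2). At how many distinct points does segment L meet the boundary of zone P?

The segment meets the boundary at (7,2.5).

1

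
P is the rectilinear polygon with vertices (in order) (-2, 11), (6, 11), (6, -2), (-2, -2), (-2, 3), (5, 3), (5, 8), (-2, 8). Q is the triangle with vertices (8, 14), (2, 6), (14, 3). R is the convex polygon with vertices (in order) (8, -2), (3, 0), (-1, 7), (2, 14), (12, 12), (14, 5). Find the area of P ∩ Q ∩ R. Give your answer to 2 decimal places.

The intersection is the polygon with vertices (6,5), (5,5.25), (5,8), (3.5,8), (5.75,11), (6,11).
By the shoelace formula its area is 7.00.

7.00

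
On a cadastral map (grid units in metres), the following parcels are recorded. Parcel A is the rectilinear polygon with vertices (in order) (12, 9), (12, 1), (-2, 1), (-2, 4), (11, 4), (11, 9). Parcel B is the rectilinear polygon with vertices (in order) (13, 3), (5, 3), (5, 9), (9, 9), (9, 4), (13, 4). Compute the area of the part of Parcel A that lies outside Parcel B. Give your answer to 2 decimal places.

|Parcel A| = 47, |Parcel A∩Parcel B| = 7.
|Parcel A ∖ Parcel B| = |Parcel A| − |Parcel A∩Parcel B| = 47 − 7 = 40.00.

40.00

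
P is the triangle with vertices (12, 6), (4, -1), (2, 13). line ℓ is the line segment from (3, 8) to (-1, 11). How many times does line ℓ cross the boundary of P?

The segment meets the boundary at (2.68,8.24).

1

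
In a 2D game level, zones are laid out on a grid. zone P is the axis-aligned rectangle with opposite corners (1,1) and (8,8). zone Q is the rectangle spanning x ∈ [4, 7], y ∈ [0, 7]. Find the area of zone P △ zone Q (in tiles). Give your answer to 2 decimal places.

|zone P∩zone Q|: x∈[4,7], y∈[1,7] → 3·6 = 18.
|zone P △ zone Q| = |zone P| + |zone Q| − 2·|zone P∩zone Q| = 49 + 21 − 36 = 34.00.

34.00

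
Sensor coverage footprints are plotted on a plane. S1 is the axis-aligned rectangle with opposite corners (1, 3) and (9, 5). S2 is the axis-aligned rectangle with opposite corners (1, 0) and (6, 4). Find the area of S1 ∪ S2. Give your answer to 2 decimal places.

31.00

By inclusion–exclusion:
Individual areas: |S1| = 16, |S2| = 20.
|S1∩S2|: x∈[1,6], y∈[3,4] → 5·1 = 5.
|S1 ∪ S2| = 36 − 5 = 31.00.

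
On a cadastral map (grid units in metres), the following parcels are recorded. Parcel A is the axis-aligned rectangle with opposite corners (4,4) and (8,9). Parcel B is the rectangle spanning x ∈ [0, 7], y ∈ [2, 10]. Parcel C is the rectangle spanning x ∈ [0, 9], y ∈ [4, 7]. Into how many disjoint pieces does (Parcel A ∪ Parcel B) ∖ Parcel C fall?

2

(Parcel A ∪ Parcel B) ∖ Parcel C splits into 2 disjoint pieces (area 23, area 14).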